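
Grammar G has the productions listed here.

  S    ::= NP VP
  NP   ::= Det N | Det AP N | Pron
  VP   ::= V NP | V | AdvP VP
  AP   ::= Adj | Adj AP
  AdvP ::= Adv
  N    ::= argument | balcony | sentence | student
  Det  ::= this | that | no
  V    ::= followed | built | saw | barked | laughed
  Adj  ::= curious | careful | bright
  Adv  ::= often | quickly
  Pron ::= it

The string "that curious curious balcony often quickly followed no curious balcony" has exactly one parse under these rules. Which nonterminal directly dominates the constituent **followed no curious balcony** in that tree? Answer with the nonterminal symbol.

VP

S
  NP
    Det: that
    AP
      Adj: curious
      AP
        Adj: curious
    N: balcony
  VP
    AdvP
      Adv: often
    VP
      AdvP
        Adv: quickly
      VP
        V: followed
        NP
          Det: no
          AP
            Adj: curious
          N: balcony
The span 'followed no curious balcony' is the VP node built by VP → V NP.
Its mother is the VP built by VP → AdvP VP.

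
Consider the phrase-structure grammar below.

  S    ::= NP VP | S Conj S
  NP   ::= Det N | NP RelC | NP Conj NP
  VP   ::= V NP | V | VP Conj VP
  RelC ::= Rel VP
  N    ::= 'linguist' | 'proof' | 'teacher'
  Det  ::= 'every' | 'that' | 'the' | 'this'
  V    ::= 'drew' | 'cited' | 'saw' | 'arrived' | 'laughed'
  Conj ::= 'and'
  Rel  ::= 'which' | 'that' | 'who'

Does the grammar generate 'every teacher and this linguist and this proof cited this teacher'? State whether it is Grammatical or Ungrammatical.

Grammatical

S
  NP
    NP
      Det: every
      N: teacher
    Conj: and
    NP
      NP
        Det: this
        N: linguist
      Conj: and
      NP
        Det: this
        N: proof
  VP
    V: cited
    NP
      Det: this
      N: teacher
Each bracket corresponds to one application of a listed rule, so the string is derivable from S.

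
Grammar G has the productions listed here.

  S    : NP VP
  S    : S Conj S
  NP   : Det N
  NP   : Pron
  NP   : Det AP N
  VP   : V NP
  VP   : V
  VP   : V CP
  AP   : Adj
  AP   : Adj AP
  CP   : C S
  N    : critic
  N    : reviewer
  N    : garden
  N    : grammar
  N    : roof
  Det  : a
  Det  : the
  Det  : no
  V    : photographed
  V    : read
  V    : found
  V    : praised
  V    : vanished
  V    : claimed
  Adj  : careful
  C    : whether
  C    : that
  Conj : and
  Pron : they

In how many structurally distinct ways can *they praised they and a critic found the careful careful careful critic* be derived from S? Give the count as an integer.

1

[S [S [NP [Pron they]] [VP [V praised] [NP [Pron they]]]] [Conj and] [S [NP [Det a] [N critic]] [VP [V found] [NP [Det the] [AP [Adj careful] [AP [Adj careful] [AP [Adj careful]]]] [N critic]]]]]
No rule offers an alternative attachment or grouping for any span, so this is the only derivation.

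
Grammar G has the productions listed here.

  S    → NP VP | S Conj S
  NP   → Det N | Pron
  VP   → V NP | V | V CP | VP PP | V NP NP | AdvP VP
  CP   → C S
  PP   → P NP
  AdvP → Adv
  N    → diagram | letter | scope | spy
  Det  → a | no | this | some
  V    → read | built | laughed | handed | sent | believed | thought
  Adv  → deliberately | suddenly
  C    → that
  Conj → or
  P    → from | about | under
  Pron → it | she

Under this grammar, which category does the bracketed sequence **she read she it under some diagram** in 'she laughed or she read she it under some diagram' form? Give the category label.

S
  S
    NP
      Pron: she
    VP
      V: laughed
  Conj: or
  S
    NP
      Pron: she
    VP
      VP
        V: read
        NP
          Pron: she
        NP
          Pron: it
      PP
        P: under
        NP
          Det: some
          N: diagram
The span 'she read she it under some diagram' is the S node built by S → NP VP.

S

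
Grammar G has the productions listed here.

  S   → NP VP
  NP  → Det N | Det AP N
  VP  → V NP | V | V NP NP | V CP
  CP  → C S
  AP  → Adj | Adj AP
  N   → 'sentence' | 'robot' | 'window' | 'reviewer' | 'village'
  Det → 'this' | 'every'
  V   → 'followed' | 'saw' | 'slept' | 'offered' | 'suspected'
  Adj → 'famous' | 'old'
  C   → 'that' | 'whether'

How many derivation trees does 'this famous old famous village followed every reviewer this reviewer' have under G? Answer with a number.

1

[S [NP [Det this] [AP [Adj famous] [AP [Adj old] [AP [Adj famous]]]] [N village]] [VP [V followed] [NP [Det every] [N reviewer]] [NP [Det this] [N reviewer]]]]
No rule offers an alternative attachment or grouping for any span, so this is the only derivation.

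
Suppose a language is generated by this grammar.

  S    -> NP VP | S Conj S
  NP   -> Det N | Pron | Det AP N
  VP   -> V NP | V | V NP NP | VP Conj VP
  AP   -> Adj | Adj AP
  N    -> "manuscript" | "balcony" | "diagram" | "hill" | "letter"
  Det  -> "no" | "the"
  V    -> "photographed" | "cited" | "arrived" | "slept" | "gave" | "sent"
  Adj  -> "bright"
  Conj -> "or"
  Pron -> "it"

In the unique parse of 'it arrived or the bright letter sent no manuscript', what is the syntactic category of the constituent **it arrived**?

[S [S [NP [Pron it]] [VP [V arrived]]] [Conj or] [S [NP [Det the] [AP [Adj bright]] [N letter]] [VP [V sent] [NP [Det no] [N manuscript]]]]]
The span 'it arrived' is the S node built by S → NP VP.

S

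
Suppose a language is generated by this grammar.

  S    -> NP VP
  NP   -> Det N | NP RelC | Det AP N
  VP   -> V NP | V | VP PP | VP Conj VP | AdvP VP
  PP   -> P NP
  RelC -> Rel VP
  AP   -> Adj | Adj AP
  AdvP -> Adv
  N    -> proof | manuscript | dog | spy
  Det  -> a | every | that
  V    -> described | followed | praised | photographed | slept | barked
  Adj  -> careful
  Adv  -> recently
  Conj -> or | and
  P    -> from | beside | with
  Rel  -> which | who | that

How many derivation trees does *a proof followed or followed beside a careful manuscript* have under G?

The two bracketings:
[S [NP [Det a] [N proof]] [VP [VP [VP [V followed]] [Conj or] [VP [V followed]]] [PP [P beside] [NP [Det a] [AP [Adj careful]] [N manuscript]]]]]
[S [NP [Det a] [N proof]] [VP [VP [V followed]] [Conj or] [VP [VP [V followed]] [PP [P beside] [NP [Det a] [AP [Adj careful]] [N manuscript]]]]]]
The trees differ in how a recursive rule is bracketed over the same span.

2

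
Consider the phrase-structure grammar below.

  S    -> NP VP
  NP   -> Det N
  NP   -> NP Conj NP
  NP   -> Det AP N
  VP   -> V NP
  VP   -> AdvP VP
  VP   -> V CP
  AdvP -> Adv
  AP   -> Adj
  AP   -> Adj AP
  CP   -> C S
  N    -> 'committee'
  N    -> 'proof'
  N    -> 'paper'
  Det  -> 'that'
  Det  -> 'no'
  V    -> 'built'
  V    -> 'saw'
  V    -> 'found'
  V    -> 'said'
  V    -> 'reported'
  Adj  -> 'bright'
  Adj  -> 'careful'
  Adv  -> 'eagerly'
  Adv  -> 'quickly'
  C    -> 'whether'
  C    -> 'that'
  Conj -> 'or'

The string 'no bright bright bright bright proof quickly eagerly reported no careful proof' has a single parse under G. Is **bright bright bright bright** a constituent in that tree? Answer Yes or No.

Yes

[S [NP [Det no] [AP [Adj bright] [AP [Adj bright] [AP [Adj bright] [AP [Adj bright]]]]] [N proof]] [VP [AdvP [Adv quickly]] [VP [AdvP [Adv eagerly]] [VP [V reported] [NP [Det no] [AP [Adj careful]] [N proof]]]]]]
The words 'bright bright bright bright' are exhaustively dominated by a single AP node (built by AP → Adj AP), so they form a constituent.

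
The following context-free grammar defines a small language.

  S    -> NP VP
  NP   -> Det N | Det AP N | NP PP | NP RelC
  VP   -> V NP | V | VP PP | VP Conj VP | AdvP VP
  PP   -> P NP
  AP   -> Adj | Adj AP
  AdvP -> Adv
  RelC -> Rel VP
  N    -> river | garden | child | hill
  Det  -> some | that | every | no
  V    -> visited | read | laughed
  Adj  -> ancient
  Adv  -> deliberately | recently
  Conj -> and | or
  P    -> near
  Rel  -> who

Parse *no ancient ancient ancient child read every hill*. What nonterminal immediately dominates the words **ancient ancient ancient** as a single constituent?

[S [NP [Det no] [AP [Adj ancient] [AP [Adj ancient] [AP [Adj ancient]]]] [N child]] [VP [V read] [NP [Det every] [N hill]]]]
The span 'ancient ancient ancient' is the AP node built by AP → Adj AP.

AP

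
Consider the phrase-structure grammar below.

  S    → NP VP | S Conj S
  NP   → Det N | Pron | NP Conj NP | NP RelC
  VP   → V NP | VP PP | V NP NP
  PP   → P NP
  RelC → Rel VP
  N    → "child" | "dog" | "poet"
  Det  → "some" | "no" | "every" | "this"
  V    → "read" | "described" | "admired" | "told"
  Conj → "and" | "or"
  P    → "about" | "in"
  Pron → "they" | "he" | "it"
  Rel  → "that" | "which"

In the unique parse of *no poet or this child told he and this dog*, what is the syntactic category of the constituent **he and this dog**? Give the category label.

S
  NP
    NP
      Det: no
      N: poet
    Conj: or
    NP
      Det: this
      N: child
  VP
    V: told
    NP
      NP
        Pron: he
      Conj: and
      NP
        Det: this
        N: dog
The span 'he and this dog' is the NP node built by NP → NP Conj NP.

NP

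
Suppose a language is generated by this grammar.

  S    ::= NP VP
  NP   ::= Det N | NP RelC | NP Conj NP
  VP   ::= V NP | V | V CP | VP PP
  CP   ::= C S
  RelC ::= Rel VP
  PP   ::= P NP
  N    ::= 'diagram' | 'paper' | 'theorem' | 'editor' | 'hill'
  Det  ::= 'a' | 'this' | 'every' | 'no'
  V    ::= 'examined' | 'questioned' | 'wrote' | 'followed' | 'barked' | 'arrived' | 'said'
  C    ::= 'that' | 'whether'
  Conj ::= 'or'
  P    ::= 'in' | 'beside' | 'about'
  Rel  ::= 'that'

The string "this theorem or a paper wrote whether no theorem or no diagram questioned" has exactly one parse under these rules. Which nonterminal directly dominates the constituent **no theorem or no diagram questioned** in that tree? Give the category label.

CP

[S [NP [NP [Det this] [N theorem]] [Conj or] [NP [Det a] [N paper]]] [VP [V wrote] [CP [C whether] [S [NP [NP [Det no] [N theorem]] [Conj or] [NP [Det no] [N diagram]]] [VP [V questioned]]]]]]
The span 'no theorem or no diagram questioned' is the S node built by S → NP VP.
Its mother is the CP built by CP → C S.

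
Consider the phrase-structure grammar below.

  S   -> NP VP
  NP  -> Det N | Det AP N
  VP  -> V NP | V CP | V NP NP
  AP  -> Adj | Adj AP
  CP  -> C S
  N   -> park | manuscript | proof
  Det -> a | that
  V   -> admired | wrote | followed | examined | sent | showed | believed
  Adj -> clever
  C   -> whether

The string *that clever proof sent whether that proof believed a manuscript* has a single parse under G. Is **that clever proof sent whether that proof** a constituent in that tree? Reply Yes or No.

No

[S [NP [Det that] [AP [Adj clever]] [N proof]] [VP [V sent] [CP [C whether] [S [NP [Det that] [N proof]] [VP [V believed] [NP [Det a] [N manuscript]]]]]]]
The smallest constituent containing 'that clever proof sent whether that proof' is the S spanning 'that clever proof sent whether that proof believed a manuscript'; no single node in the tree dominates exactly the given words.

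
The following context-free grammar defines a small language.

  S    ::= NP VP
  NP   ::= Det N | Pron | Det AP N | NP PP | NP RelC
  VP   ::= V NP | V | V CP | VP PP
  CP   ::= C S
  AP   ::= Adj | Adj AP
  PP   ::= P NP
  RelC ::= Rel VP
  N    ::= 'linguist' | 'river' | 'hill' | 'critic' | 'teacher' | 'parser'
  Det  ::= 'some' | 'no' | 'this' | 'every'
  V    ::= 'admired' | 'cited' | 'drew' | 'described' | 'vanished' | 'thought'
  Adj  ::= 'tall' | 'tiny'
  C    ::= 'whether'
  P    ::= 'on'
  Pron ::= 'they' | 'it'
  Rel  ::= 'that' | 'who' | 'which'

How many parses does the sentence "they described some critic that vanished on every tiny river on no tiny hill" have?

Two of the 9 distinct bracketings:
[S [NP [Pron they]] [VP [V described] [NP [NP [NP [Det some] [N critic]] [RelC [Rel that] [VP [V vanished]]]] [PP [P on] [NP [NP [Det every] [AP [Adj tiny]] [N river]] [PP [P on] [NP [Det no] [AP [Adj tiny]] [N hill]]]]]]]]
[S [NP [Pron they]] [VP [V described] [NP [NP [NP [NP [Det some] [N critic]] [RelC [Rel that] [VP [V vanished]]]] [PP [P on] [NP [Det every] [AP [Adj tiny]] [N river]]]] [PP [P on] [NP [Det no] [AP [Adj tiny]] [N hill]]]]]]
The trees differ in how a recursive rule is bracketed over the same span.

9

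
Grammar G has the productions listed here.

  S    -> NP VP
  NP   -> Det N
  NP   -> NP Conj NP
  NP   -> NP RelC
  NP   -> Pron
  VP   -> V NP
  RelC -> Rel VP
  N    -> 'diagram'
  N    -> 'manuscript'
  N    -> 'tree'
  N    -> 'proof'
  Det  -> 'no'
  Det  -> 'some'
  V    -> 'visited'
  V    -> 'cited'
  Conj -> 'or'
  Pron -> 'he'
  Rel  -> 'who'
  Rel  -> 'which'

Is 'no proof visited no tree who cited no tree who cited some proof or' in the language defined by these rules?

Ungrammatical

For S → NP VP, the only prefix that parses as NP is 'no proof', but the remainder 'visited no tree who cited no tree who cited some proof or' is not a VP under these rules.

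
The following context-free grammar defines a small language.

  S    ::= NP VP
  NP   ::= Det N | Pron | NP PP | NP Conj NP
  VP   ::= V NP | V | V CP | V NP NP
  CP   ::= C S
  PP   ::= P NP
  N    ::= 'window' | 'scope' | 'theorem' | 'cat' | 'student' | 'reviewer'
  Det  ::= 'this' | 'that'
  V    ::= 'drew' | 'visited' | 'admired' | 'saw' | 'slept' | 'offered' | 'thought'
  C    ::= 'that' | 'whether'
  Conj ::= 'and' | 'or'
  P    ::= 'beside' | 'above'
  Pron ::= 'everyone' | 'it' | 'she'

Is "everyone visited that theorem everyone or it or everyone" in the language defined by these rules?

Grammatical

S
  NP
    Pron: everyone
  VP
    V: visited
    NP
      Det: that
      N: theorem
    NP
      NP
        Pron: everyone
      Conj: or
      NP
        NP
          Pron: it
        Conj: or
        NP
          Pron: everyone
The bracketing above is licensed at every node by one of the given productions, with S at the root.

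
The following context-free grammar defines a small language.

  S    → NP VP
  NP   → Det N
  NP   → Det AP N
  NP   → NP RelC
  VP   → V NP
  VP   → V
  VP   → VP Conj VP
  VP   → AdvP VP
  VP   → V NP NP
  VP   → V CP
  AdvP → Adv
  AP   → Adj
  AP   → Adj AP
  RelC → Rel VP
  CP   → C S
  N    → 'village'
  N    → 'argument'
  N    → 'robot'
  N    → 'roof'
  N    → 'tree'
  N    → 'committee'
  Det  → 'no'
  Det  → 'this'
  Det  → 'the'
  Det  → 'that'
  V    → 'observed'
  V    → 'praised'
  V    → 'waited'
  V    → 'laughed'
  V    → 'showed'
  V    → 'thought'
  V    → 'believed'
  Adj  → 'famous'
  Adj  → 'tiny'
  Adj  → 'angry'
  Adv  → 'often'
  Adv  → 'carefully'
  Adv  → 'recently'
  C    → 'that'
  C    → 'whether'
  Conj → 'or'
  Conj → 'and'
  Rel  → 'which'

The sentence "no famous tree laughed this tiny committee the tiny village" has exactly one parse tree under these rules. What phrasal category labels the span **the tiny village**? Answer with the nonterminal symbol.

S
  NP
    Det: no
    AP
      Adj: famous
    N: tree
  VP
    V: laughed
    NP
      Det: this
      AP
        Adj: tiny
      N: committee
    NP
      Det: the
      AP
        Adj: tiny
      N: village
The span 'the tiny village' is the NP node built by NP → Det AP N.

NP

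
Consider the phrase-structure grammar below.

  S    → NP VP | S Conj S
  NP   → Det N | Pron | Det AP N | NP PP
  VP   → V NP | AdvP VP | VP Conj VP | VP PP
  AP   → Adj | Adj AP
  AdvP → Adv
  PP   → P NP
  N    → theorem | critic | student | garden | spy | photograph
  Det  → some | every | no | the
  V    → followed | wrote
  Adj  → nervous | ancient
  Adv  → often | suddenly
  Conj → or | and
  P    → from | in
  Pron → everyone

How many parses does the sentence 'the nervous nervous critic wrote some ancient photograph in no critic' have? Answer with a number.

The two bracketings:
[S [NP [Det the] [AP [Adj nervous] [AP [Adj nervous]]] [N critic]] [VP [V wrote] [NP [NP [Det some] [AP [Adj ancient]] [N photograph]] [PP [P in] [NP [Det no] [N critic]]]]]]
[S [NP [Det the] [AP [Adj nervous] [AP [Adj nervous]]] [N critic]] [VP [VP [V wrote] [NP [Det some] [AP [Adj ancient]] [N photograph]]] [PP [P in] [NP [Det no] [N critic]]]]]
The difference turns on whether NP → NP PP is used at the relevant span, versus an alternative expansion of NP.

2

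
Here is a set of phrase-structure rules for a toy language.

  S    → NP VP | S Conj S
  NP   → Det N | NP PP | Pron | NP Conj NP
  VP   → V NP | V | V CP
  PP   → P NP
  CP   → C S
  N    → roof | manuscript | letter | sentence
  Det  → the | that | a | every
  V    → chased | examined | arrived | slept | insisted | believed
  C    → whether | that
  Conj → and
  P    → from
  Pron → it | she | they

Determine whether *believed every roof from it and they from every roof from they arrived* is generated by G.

For S → NP VP, no prefix of the string parses as an NP. The alternative S rule S → S Conj S likewise has no satisfying split.

Ungrammatical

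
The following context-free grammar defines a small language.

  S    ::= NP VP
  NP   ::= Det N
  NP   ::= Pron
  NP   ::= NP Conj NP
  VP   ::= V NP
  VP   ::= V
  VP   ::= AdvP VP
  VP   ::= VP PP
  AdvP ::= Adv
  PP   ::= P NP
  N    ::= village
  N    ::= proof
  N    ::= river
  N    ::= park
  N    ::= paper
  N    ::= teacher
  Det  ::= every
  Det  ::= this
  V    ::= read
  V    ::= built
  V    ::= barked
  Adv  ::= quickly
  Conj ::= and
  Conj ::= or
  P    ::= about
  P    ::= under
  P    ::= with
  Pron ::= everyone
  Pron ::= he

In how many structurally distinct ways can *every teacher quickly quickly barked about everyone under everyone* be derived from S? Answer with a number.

Two of the 6 distinct bracketings:
[S [NP [Det every] [N teacher]] [VP [AdvP [Adv quickly]] [VP [AdvP [Adv quickly]] [VP [VP [VP [V barked]] [PP [P about] [NP [Pron everyone]]]] [PP [P under] [NP [Pron everyone]]]]]]]
[S [NP [Det every] [N teacher]] [VP [AdvP [Adv quickly]] [VP [VP [AdvP [Adv quickly]] [VP [VP [V barked]] [PP [P about] [NP [Pron everyone]]]]] [PP [P under] [NP [Pron everyone]]]]]]
The trees differ in how a recursive rule is bracketed over the same span.

6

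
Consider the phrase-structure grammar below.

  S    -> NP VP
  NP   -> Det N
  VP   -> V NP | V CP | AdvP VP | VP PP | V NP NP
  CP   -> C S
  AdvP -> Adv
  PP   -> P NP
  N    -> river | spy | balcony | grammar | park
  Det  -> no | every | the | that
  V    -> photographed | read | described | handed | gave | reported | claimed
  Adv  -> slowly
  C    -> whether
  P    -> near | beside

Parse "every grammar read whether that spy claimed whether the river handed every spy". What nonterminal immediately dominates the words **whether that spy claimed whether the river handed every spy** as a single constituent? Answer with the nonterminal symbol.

[S [NP [Det every] [N grammar]] [VP [V read] [CP [C whether] [S [NP [Det that] [N spy]] [VP [V claimed] [CP [C whether] [S [NP [Det the] [N river]] [VP [V handed] [NP [Det every] [N spy]]]]]]]]]]
The span 'whether that spy claimed whether the river handed every spy' is the CP node built by CP → C S.

CP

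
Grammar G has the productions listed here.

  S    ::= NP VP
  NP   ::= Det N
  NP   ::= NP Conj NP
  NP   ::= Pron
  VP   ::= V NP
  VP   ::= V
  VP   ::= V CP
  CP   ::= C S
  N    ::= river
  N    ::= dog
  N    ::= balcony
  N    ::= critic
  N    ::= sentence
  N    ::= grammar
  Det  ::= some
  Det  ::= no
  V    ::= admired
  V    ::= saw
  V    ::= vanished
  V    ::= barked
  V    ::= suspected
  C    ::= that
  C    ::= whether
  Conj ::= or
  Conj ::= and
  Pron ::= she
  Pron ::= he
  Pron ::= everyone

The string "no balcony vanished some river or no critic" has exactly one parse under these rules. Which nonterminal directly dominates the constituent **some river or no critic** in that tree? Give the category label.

[S [NP [Det no] [N balcony]] [VP [V vanished] [NP [NP [Det some] [N river]] [Conj or] [NP [Det no] [N critic]]]]]
The span 'some river or no critic' is the NP node built by NP → NP Conj NP.
Its mother is the VP built by VP → V NP.

VP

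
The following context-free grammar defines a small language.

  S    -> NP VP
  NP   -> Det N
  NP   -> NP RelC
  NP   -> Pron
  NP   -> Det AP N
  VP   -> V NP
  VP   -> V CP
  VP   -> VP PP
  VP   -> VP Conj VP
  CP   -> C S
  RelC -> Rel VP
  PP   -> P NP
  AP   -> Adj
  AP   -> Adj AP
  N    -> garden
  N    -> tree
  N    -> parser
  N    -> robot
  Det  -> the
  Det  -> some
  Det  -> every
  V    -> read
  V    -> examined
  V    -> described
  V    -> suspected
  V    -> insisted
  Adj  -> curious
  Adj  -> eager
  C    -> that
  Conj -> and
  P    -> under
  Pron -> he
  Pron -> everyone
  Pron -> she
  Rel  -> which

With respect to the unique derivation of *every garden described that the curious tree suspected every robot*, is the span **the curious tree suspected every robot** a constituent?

[S [NP [Det every] [N garden]] [VP [V described] [CP [C that] [S [NP [Det the] [AP [Adj curious]] [N tree]] [VP [V suspected] [NP [Det every] [N robot]]]]]]]
The words 'the curious tree suspected every robot' are exhaustively dominated by a single S node (built by S → NP VP), so they form a constituent.

Yes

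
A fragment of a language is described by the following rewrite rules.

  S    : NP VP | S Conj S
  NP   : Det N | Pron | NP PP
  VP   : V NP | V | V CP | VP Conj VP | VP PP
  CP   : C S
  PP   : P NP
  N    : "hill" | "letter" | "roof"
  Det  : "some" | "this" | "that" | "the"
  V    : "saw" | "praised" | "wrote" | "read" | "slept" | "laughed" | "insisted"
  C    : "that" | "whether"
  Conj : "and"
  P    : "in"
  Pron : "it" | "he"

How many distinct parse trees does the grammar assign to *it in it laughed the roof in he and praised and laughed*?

Two of the 4 distinct bracketings:
[S [NP [NP [Pron it]] [PP [P in] [NP [Pron it]]]] [VP [VP [V laughed] [NP [NP [Det the] [N roof]] [PP [P in] [NP [Pron he]]]]] [Conj and] [VP [VP [V praised]] [Conj and] [VP [V laughed]]]]]
[S [NP [NP [Pron it]] [PP [P in] [NP [Pron it]]]] [VP [VP [VP [V laughed] [NP [Det the] [N roof]]] [PP [P in] [NP [Pron he]]]] [Conj and] [VP [VP [V praised]] [Conj and] [VP [V laughed]]]]]
The difference turns on whether VP → VP PP is used at the relevant span, versus an alternative expansion of VP.

4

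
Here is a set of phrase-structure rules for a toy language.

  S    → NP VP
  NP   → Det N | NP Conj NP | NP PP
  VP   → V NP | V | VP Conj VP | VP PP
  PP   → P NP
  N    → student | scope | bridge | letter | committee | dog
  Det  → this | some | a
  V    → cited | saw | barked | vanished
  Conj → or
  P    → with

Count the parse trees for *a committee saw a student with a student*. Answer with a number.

2

The two bracketings:
[S [NP [Det a] [N committee]] [VP [V saw] [NP [NP [Det a] [N student]] [PP [P with] [NP [Det a] [N student]]]]]]
[S [NP [Det a] [N committee]] [VP [VP [V saw] [NP [Det a] [N student]]] [PP [P with] [NP [Det a] [N student]]]]]
The difference turns on whether NP → NP PP is used at the relevant span, versus an alternative expansion of NP.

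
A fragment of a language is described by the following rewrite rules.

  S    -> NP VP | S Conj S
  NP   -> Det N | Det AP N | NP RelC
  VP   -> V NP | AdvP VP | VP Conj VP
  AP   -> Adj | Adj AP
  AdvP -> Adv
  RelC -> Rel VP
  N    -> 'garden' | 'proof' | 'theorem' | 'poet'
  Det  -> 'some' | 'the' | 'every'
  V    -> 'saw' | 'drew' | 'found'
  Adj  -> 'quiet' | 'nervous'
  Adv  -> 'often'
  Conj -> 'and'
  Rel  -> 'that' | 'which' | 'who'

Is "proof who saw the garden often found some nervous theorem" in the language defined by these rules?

Ungrammatical

For S → NP VP, no prefix of the string parses as an NP. The alternative S rule S → S Conj S likewise has no satisfying split.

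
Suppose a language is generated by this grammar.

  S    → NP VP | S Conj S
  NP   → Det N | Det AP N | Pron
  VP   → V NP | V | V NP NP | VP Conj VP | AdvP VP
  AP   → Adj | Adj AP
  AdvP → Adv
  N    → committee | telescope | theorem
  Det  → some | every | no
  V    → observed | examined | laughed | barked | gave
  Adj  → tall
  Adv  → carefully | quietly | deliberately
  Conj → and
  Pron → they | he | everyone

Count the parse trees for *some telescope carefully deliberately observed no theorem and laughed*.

Two of the 3 distinct bracketings:
[S [NP [Det some] [N telescope]] [VP [VP [AdvP [Adv carefully]] [VP [AdvP [Adv deliberately]] [VP [V observed] [NP [Det no] [N theorem]]]]] [Conj and] [VP [V laughed]]]]
[S [NP [Det some] [N telescope]] [VP [AdvP [Adv carefully]] [VP [VP [AdvP [Adv deliberately]] [VP [V observed] [NP [Det no] [N theorem]]]] [Conj and] [VP [V laughed]]]]]
The trees differ in how a recursive rule is bracketed over the same span.

3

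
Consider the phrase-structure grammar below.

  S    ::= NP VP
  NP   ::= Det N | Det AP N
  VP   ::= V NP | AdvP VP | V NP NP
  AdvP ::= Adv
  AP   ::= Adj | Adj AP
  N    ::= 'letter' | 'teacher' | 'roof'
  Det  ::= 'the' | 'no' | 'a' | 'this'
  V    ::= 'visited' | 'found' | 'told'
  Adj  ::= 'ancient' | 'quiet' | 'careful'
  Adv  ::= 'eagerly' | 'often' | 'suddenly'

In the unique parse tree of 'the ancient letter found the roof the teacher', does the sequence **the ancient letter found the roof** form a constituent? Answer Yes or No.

[S [NP [Det the] [AP [Adj ancient]] [N letter]] [VP [V found] [NP [Det the] [N roof]] [NP [Det the] [N teacher]]]]
The smallest constituent containing 'the ancient letter found the roof' is the S spanning 'the ancient letter found the roof the teacher'; no single node in the tree dominates exactly the given words.

No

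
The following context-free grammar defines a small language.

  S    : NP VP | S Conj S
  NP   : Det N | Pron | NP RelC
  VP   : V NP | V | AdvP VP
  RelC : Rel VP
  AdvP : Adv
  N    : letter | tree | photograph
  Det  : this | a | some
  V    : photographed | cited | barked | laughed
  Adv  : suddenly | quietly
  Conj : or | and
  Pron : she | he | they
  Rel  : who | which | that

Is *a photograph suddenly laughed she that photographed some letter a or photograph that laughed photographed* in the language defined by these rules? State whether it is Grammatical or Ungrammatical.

Ungrammatical

An N word can never sit immediately before a Det word in any string this grammar generates, so the substring 'letter a' rules out a derivation.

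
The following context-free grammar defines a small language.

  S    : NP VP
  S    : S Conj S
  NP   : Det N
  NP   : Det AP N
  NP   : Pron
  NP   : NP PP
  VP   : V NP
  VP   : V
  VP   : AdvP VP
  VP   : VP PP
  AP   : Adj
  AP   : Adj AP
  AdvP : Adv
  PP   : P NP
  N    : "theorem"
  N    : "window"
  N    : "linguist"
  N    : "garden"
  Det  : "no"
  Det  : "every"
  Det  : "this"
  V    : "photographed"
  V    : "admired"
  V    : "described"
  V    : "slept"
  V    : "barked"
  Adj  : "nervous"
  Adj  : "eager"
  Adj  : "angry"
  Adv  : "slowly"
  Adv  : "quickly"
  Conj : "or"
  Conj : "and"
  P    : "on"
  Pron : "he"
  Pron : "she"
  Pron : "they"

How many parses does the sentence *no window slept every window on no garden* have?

2

The two bracketings:
[S [NP [Det no] [N window]] [VP [V slept] [NP [NP [Det every] [N window]] [PP [P on] [NP [Det no] [N garden]]]]]]
[S [NP [Det no] [N window]] [VP [VP [V slept] [NP [Det every] [N window]]] [PP [P on] [NP [Det no] [N garden]]]]]
The difference turns on whether NP → NP PP is used at the relevant span, versus an alternative expansion of NP.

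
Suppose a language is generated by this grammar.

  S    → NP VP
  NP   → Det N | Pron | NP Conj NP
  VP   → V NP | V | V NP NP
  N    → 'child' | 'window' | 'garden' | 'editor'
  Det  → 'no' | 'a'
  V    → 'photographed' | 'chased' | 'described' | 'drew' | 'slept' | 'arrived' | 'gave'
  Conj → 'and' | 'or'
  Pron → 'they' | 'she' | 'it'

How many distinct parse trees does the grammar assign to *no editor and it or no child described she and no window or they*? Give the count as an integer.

4

Two of the 4 distinct bracketings:
[S [NP [NP [Det no] [N editor]] [Conj and] [NP [NP [Pron it]] [Conj or] [NP [Det no] [N child]]]] [VP [V described] [NP [NP [Pron she]] [Conj and] [NP [NP [Det no] [N window]] [Conj or] [NP [Pron they]]]]]]
[S [NP [NP [Det no] [N editor]] [Conj and] [NP [NP [Pron it]] [Conj or] [NP [Det no] [N child]]]] [VP [V described] [NP [NP [NP [Pron she]] [Conj and] [NP [Det no] [N window]]] [Conj or] [NP [Pron they]]]]]
The trees differ in how a recursive rule is bracketed over the same span.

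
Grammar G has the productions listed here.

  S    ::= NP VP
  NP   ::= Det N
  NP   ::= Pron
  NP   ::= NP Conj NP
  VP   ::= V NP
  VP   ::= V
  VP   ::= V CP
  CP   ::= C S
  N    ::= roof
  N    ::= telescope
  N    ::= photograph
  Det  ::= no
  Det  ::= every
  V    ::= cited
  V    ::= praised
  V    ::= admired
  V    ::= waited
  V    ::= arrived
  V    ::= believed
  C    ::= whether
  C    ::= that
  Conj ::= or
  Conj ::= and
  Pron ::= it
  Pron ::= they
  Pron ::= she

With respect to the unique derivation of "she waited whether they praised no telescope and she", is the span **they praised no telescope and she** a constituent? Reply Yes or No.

Yes

[S [NP [Pron she]] [VP [V waited] [CP [C whether] [S [NP [Pron they]] [VP [V praised] [NP [NP [Det no] [N telescope]] [Conj and] [NP [Pron she]]]]]]]]
The words 'they praised no telescope and she' are exhaustively dominated by a single S node (built by S → NP VP), so they form a constituent.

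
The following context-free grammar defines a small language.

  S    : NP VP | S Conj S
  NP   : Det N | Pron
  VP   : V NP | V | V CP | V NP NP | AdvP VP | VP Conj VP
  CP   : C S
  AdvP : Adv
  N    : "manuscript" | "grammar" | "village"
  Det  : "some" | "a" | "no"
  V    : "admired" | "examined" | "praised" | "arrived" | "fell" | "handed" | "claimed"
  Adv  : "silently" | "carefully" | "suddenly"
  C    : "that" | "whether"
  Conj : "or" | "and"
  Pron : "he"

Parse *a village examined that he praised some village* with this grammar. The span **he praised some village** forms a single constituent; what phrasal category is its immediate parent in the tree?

CP

[S [NP [Det a] [N village]] [VP [V examined] [CP [C that] [S [NP [Pron he]] [VP [V praised] [NP [Det some] [N village]]]]]]]
The span 'he praised some village' is the S node built by S → NP VP.
Its mother is the CP built by CP → C S.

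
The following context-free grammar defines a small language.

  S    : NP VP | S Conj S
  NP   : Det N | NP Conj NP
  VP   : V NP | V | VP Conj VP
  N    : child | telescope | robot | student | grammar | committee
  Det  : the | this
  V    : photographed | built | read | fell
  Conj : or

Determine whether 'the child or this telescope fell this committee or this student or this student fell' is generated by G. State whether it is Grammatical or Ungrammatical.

[S [S [NP [NP [Det the] [N child]] [Conj or] [NP [Det this] [N telescope]]] [VP [V fell] [NP [Det this] [N committee]]]] [Conj or] [S [NP [NP [Det this] [N student]] [Conj or] [NP [Det this] [N student]]] [VP [V fell]]]]
Each bracket corresponds to one application of a listed rule, so the string is derivable from S.

Grammatical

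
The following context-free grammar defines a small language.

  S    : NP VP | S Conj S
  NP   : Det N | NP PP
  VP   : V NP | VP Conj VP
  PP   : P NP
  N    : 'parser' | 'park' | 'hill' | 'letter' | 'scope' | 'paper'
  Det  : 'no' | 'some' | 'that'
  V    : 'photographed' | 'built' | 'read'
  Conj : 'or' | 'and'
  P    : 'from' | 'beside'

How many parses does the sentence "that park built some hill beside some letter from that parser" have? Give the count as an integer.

The two bracketings:
[S [NP [Det that] [N park]] [VP [V built] [NP [NP [Det some] [N hill]] [PP [P beside] [NP [NP [Det some] [N letter]] [PP [P from] [NP [Det that] [N parser]]]]]]]]
[S [NP [Det that] [N park]] [VP [V built] [NP [NP [NP [Det some] [N hill]] [PP [P beside] [NP [Det some] [N letter]]]] [PP [P from] [NP [Det that] [N parser]]]]]]
The trees differ in how a recursive rule is bracketed over the same span.

2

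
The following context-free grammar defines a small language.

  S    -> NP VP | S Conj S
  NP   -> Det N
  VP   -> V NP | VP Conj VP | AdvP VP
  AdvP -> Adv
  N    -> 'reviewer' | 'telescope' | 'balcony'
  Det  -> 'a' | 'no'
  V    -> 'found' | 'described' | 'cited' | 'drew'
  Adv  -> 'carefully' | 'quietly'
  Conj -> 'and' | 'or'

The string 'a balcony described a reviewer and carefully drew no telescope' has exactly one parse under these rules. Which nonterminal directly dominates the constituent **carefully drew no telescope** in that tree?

VP

S
  NP
    Det: a
    N: balcony
  VP
    VP
      V: described
      NP
        Det: a
        N: reviewer
    Conj: and
    VP
      AdvP
        Adv: carefully
      VP
        V: drew
        NP
          Det: no
          N: telescope
The span 'carefully drew no telescope' is the VP node built by VP → AdvP VP.
Its mother is the VP built by VP → VP Conj VP.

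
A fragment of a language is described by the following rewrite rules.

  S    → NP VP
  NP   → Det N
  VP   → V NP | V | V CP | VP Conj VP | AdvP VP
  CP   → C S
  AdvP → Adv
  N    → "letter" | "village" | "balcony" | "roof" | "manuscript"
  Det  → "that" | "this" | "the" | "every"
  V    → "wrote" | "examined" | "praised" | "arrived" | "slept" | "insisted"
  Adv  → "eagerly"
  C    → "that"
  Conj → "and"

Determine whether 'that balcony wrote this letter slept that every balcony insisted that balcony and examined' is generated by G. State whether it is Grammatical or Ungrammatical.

For S → NP VP, the only prefix that parses as NP is 'that balcony', but the remainder 'wrote this letter slept that every balcony insisted that balcony and examined' is not a VP under these rules.

Ungrammatical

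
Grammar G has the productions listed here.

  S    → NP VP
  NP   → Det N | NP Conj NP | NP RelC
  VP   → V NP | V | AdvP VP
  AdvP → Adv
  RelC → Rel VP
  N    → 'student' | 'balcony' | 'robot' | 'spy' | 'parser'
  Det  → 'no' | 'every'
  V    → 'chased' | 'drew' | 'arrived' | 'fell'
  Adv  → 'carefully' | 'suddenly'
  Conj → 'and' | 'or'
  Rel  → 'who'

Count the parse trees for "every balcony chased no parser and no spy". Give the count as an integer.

1

[S [NP [Det every] [N balcony]] [VP [V chased] [NP [NP [Det no] [N parser]] [Conj and] [NP [Det no] [N spy]]]]]
No rule offers an alternative attachment or grouping for any span, so this is the only derivation.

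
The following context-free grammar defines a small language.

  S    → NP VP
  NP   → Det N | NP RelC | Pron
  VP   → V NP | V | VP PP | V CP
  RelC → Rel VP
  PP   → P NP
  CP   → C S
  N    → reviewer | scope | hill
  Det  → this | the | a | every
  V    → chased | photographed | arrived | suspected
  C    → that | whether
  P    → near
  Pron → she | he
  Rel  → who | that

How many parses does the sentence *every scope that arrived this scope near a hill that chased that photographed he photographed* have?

3

Two of the 3 distinct bracketings:
[S [NP [NP [Det every] [N scope]] [RelC [Rel that] [VP [VP [V arrived] [NP [Det this] [N scope]]] [PP [P near] [NP [NP [NP [Det a] [N hill]] [RelC [Rel that] [VP [V chased]]]] [RelC [Rel that] [VP [V photographed] [NP [Pron he]]]]]]]]] [VP [V photographed]]]
[S [NP [NP [NP [Det every] [N scope]] [RelC [Rel that] [VP [VP [V arrived] [NP [Det this] [N scope]]] [PP [P near] [NP [NP [Det a] [N hill]] [RelC [Rel that] [VP [V chased]]]]]]]] [RelC [Rel that] [VP [V photographed] [NP [Pron he]]]]] [VP [V photographed]]]
The trees differ in how a recursive rule is bracketed over the same span.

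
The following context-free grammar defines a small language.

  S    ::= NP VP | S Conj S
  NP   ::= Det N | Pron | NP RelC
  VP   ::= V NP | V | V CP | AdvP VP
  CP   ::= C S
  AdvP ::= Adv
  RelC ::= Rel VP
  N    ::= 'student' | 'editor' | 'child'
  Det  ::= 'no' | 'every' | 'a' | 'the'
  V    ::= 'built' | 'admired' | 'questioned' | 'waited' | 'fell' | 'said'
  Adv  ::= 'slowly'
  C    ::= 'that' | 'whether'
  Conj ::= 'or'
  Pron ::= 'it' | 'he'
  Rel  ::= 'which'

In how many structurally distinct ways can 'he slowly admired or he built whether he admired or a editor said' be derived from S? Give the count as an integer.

3

Two of the 3 distinct bracketings:
[S [S [NP [Pron he]] [VP [AdvP [Adv slowly]] [VP [V admired]]]] [Conj or] [S [NP [Pron he]] [VP [V built] [CP [C whether] [S [S [NP [Pron he]] [VP [V admired]]] [Conj or] [S [NP [Det a] [N editor]] [VP [V said]]]]]]]]
[S [S [NP [Pron he]] [VP [AdvP [Adv slowly]] [VP [V admired]]]] [Conj or] [S [S [NP [Pron he]] [VP [V built] [CP [C whether] [S [NP [Pron he]] [VP [V admired]]]]]] [Conj or] [S [NP [Det a] [N editor]] [VP [V said]]]]]
The trees differ in how a recursive rule is bracketed over the same span.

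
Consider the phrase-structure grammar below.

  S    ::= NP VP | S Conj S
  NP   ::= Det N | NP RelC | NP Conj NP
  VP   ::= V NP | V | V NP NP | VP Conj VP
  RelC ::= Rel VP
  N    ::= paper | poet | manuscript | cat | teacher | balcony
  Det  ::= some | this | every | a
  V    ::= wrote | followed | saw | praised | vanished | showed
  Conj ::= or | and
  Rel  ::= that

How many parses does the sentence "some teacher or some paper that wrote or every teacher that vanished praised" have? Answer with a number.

7

Two of the 7 distinct bracketings:
[S [NP [NP [NP [Det some] [N teacher]] [Conj or] [NP [NP [NP [Det some] [N paper]] [RelC [Rel that] [VP [V wrote]]]] [Conj or] [NP [Det every] [N teacher]]]] [RelC [Rel that] [VP [V vanished]]]] [VP [V praised]]]
[S [NP [NP [NP [NP [NP [Det some] [N teacher]] [Conj or] [NP [Det some] [N paper]]] [RelC [Rel that] [VP [V wrote]]]] [Conj or] [NP [Det every] [N teacher]]] [RelC [Rel that] [VP [V vanished]]]] [VP [V praised]]]
The trees differ in how a recursive rule is bracketed over the same span.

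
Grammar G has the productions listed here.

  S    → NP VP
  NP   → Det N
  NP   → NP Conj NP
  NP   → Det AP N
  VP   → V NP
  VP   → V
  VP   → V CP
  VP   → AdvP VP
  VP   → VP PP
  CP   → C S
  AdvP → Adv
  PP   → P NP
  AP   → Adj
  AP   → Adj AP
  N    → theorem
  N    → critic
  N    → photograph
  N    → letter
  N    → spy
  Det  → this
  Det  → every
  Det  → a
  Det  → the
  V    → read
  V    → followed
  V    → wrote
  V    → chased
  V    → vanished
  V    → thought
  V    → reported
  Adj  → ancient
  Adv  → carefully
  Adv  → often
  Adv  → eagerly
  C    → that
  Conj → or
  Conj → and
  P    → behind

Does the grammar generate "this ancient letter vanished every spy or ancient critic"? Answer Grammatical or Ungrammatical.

Ungrammatical

A Conj word can never sit immediately before an Adj word in any string this grammar generates, so the substring 'or ancient' rules out a derivation.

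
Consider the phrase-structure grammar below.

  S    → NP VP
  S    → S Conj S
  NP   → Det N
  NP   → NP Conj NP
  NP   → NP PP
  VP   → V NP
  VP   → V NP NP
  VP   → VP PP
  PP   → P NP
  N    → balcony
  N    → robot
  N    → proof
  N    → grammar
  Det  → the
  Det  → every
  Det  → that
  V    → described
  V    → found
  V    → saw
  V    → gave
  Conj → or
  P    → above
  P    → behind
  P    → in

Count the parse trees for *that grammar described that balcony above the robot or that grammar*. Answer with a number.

Two of the 3 distinct bracketings:
[S [NP [Det that] [N grammar]] [VP [V described] [NP [NP [NP [Det that] [N balcony]] [PP [P above] [NP [Det the] [N robot]]]] [Conj or] [NP [Det that] [N grammar]]]]]
[S [NP [Det that] [N grammar]] [VP [V described] [NP [NP [Det that] [N balcony]] [PP [P above] [NP [NP [Det the] [N robot]] [Conj or] [NP [Det that] [N grammar]]]]]]]
The trees differ in how a recursive rule is bracketed over the same span.

3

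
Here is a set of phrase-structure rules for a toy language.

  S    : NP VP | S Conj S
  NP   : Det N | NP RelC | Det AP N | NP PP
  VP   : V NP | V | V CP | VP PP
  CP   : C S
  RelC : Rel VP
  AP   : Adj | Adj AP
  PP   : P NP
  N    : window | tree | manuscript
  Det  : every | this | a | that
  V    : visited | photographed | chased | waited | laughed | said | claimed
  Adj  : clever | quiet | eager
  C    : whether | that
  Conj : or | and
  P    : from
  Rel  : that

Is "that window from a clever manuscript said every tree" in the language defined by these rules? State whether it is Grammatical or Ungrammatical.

[S [NP [NP [Det that] [N window]] [PP [P from] [NP [Det a] [AP [Adj clever]] [N manuscript]]]] [VP [V said] [NP [Det every] [N tree]]]]
The bracketing above is licensed at every node by one of the given productions, with S at the root.

Grammatical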